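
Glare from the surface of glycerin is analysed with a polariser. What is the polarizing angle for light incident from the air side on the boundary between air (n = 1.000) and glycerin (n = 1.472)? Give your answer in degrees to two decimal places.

Brewster's condition: tan θ_B = n₂/n₁ = 1.472/1.000 = 1.4720. Taking the arctangent, θ_B = 55.81°.

θ_B ≈ 55.81°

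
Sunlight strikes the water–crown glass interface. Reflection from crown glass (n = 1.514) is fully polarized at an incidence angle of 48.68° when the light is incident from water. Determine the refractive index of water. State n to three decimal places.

Full polarization of the reflected beam means tan θ_B = n₂/n₁, where n₁ is the incident medium (water).
n₁ = n₂ / tan θ_B = 1.514 / tan 48.68° = 1.331.

n ≈ 1.331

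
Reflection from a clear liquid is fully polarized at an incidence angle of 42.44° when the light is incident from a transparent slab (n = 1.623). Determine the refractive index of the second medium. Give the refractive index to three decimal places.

n ≈ 1.484

Full polarization of the reflected beam means tan θ_B = n₂/n₁, where n₁ is the incident medium (a transparent slab).
n₂ = n₁ tan θ_B = 1.623 × tan 42.44° = 1.484.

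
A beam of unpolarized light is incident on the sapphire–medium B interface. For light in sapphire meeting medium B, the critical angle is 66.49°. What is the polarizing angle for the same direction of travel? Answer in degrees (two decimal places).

θ_B ≈ 42.52°

n₂/n₁ = sin θ_c = sin 66.49° = 0.9170.
tan θ_B equals the same ratio, so θ_B = arctan(0.9170) = 42.52°.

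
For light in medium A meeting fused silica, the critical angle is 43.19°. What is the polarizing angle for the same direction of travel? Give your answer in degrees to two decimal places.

n₂/n₁ = sin θ_c = sin 43.19° = 0.6844.
tan θ_B equals the same ratio, so θ_B = arctan(0.6844) = 34.39°.

θ_B ≈ 34.39°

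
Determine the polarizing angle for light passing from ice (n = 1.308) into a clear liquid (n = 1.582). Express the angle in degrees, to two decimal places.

θ_B ≈ 50.42°

tan θ_B = n₂/n₁ = 1.582/1.308 = 1.2095.
So θ_B = arctan 1.2095 = 50.42°.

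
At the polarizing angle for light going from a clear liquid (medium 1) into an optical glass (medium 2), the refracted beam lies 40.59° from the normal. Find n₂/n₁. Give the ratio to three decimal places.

θ_B + θ_t = 90°, so θ_B = 90° − 40.59° = 49.41°.
tan θ_B = n₂/n₁, so n₂/n₁ = tan 49.41° = 1.167.

n₂/n₁ ≈ 1.167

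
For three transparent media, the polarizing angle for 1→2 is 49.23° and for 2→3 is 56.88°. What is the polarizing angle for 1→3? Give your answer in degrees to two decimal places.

θ_B ≈ 60.64°

n₂/n₁ = tan 49.23° = 1.1597 and n₃/n₂ = tan 56.88° = 1.5328.
So n₃/n₁ = (n₂/n₁)(n₃/n₂) = 1.1597 × 1.5328 = 1.7777.
θ_B(1→3) = arctan(1.7777) = 60.64°.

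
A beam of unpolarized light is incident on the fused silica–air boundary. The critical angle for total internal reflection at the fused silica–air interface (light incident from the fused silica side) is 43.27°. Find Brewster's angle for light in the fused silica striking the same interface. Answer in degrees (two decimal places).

At the critical angle sin θ_c = n₂/n₁, giving n₂/n₁ = sin 43.27° = 0.6854.
Then tan θ_B = n₂/n₁ = 0.6854, so θ_B = arctan 0.6854 = 34.43°.

θ_B ≈ 34.43°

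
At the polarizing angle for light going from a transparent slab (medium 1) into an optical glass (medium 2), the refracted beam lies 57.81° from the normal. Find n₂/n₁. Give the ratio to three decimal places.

n₂/n₁ ≈ 0.629

At Brewster incidence θ_B = 90° − θ_t = 90° − 57.81° = 32.19°.
Then n₂/n₁ = tan θ_B = tan 32.19° = 0.629.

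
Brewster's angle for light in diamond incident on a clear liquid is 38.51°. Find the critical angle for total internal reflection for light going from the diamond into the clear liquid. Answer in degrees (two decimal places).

tan θ_B = n₂/n₁ = tan 38.51° = 0.7957.
Total internal reflection: sin θ_c = n₂/n₁ = 0.7957.
θ_c = arcsin(0.7957) = 52.72°.

θ_c ≈ 52.72°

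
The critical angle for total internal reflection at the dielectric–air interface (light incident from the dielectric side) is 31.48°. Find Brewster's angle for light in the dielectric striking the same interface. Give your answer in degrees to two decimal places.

θ_B ≈ 27.57°

n₂/n₁ = sin θ_c = sin 31.48° = 0.5222.
tan θ_B equals the same ratio, so θ_B = arctan(0.5222) = 27.57°.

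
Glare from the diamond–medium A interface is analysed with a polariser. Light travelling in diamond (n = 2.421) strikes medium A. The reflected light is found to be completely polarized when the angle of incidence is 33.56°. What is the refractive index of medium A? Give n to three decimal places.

At the Brewster angle, tan θ_B = n₂/n₁ with n₁ on the incident side (diamond) and n₂ on the transmitted side (medium A).
n₂ = n₁ tan θ_B = 2.421 × tan 33.56° = 1.606.

n ≈ 1.606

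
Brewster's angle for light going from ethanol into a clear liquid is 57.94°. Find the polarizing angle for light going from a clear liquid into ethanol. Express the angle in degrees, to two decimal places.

The two Brewster angles are complementary: θ_B' = 90° − θ_B = 90° − 57.94° = 32.06°.

θ_B' ≈ 32.06°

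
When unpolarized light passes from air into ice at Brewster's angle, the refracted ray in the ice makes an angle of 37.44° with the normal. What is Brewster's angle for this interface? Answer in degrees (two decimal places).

Since the reflected and refracted rays are at right angles at the polarizing angle, θ_B + θ_t = 90°.
So θ_B = 90° − θ_t = 90° − 37.44° = 52.56°.

θ_B ≈ 52.56°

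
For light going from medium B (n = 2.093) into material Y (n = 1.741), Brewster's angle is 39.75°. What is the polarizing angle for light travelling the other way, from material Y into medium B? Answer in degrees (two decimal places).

θ_B' ≈ 50.25°

Reversing the direction swaps n₁ and n₂, so tan θ_B' = 1/tan θ_B and θ_B' = 90° − θ_B.
Hence θ_B' = 90° − 39.75° = 50.25°.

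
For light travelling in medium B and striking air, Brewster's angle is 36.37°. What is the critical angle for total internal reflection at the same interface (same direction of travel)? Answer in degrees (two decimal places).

From Brewster, n₂/n₁ = tan θ_B = tan 36.37° = 0.7365.
Then sin θ_c = n₂/n₁ = 0.7365, so θ_c = arcsin 0.7365 = 47.43°.

θ_c ≈ 47.43°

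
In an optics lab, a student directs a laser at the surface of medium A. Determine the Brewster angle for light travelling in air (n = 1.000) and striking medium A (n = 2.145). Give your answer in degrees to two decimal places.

Brewster's condition: tan θ_B = n₂/n₁ = 2.145/1.000 = 2.1450.
So θ_B = arctan 2.1450 = 65.01°.

θ_B ≈ 65.01°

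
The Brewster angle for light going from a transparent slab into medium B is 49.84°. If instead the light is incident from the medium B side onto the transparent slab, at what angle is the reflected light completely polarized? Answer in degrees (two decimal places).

θ_B' ≈ 40.16°

The two Brewster angles are complementary: θ_B' = 90° − θ_B = 90° − 49.84° = 40.16°.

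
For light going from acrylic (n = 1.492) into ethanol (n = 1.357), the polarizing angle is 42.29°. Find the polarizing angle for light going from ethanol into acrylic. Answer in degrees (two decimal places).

tan θ_B' = n₁/n₂ = 1/tan θ_B, so θ_B' = 90° − θ_B.
θ_B' = 90° − 42.29° = 47.71°.

θ_B' ≈ 47.71°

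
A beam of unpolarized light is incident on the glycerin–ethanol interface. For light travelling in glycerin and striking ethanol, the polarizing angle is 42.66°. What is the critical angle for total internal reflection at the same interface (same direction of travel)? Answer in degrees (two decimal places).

θ_c ≈ 67.14°

From Brewster, n₂/n₁ = tan θ_B = tan 42.66° = 0.9215.
Then sin θ_c = n₂/n₁ = 0.9215, so θ_c = arcsin 0.9215 = 67.14°.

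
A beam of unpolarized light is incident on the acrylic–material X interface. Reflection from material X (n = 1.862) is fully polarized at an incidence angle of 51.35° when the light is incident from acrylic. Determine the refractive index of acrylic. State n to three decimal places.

n ≈ 1.489

Full polarization of the reflected beam means tan θ_B = n₂/n₁, where n₁ is the incident medium (acrylic).
n₁ = n₂ / tan θ_B = 1.862 / tan 51.35° = 1.489.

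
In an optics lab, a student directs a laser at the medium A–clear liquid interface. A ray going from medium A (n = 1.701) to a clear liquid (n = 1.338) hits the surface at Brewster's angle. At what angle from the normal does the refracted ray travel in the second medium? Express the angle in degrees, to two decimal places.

θ_t ≈ 51.81°

θ_B = arctan(n₂/n₁) = arctan(1.338/1.701) = 38.19°.
At Brewster's angle the reflected and refracted rays are perpendicular, so θ_t = 90° − θ_B = 90° − 38.19° = 51.81°.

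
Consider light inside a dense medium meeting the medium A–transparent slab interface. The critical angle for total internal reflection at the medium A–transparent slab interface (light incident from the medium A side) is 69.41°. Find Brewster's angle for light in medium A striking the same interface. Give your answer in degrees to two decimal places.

θ_B ≈ 43.11°

n₂/n₁ = sin θ_c = sin 69.41° = 0.9361.
tan θ_B equals the same ratio, so θ_B = arctan(0.9361) = 43.11°.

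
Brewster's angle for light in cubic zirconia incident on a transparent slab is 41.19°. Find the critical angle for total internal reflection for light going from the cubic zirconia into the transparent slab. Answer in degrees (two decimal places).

tan θ_B = n₂/n₁ = tan 41.19° = 0.8751.
Total internal reflection: sin θ_c = n₂/n₁ = 0.8751.
θ_c = arcsin(0.8751) = 61.06°.

θ_c ≈ 61.06°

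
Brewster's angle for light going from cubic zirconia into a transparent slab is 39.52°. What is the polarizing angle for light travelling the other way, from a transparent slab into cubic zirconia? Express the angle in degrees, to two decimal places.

θ_B' ≈ 50.48°

Reversing the direction swaps n₁ and n₂, so tan θ_B' = 1/tan θ_B and θ_B' = 90° − θ_B.
Hence θ_B' = 90° − 39.52° = 50.48°.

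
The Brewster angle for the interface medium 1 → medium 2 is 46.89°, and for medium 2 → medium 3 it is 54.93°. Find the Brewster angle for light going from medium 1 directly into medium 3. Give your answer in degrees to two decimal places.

n₂/n₁ = tan 46.89° = 1.0682 and n₃/n₂ = tan 54.93° = 1.4244.
n₃/n₁ = 1.5217. Then tan θ_B(1→3) = n₃/n₁, so θ_B(1→3) = arctan(1.5217) = 56.69°.

θ_B ≈ 56.69°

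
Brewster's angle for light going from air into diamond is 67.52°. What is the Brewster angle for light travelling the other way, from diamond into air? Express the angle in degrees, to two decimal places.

θ_B' ≈ 22.48°

Reversing the direction swaps n₁ and n₂, so tan θ_B' = 1/tan θ_B and θ_B' = 90° − θ_B.
Hence θ_B' = 90° − 67.52° = 22.48°.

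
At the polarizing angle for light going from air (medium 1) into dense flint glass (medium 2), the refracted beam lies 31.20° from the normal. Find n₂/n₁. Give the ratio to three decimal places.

n₂/n₁ ≈ 1.651

At Brewster incidence θ_B = 90° − θ_t = 90° − 31.20° = 58.80°.
Then n₂/n₁ = tan θ_B = tan 58.80° = 1.651.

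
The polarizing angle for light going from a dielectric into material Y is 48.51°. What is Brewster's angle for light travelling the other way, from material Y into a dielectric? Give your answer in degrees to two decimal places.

θ_B' ≈ 41.49°

tan θ_B' = n₁/n₂ = 1/tan θ_B, so θ_B' = 90° − θ_B.
θ_B' = 90° − 48.51° = 41.49°.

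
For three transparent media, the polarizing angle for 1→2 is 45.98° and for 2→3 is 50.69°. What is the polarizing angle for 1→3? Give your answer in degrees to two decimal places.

n₂/n₁ = tan 45.98° = 1.0348 and n₃/n₂ = tan 50.69° = 1.2213.
So n₃/n₁ = (n₂/n₁)(n₃/n₂) = 1.0348 × 1.2213 = 1.2638.
θ_B(1→3) = arctan(1.2638) = 51.65°.

θ_B ≈ 51.65°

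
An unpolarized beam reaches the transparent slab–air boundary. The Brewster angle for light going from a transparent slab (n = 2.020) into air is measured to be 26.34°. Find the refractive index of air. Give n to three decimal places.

Brewster's law: tan θ_B = n₂/n₁ (light incident in a transparent slab, refracted into air).
n₂ = n₁ tan θ_B = 2.020 × tan 26.34° = 1.000.

n ≈ 1.000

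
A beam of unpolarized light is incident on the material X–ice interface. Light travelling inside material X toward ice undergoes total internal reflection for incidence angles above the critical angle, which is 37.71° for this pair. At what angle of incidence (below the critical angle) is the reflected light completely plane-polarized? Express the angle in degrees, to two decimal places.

sin θ_c = n₂/n₁, so n₂/n₁ = sin 37.71° = 0.6117.
Brewster: tan θ_B = n₂/n₁ = 0.6117.
θ_B = arctan(0.6117) = 31.45°.

θ_B ≈ 31.45°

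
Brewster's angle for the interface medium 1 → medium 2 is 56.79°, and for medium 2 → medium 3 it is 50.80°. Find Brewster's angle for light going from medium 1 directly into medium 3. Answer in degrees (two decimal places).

tan θ_B(1→2) = n₂/n₁ = tan 56.79° = 1.5276.
tan θ_B(2→3) = n₃/n₂ = tan 50.80° = 1.2261.
n₃/n₁ = 1.8730. Then tan θ_B(1→3) = n₃/n₁, so θ_B(1→3) = arctan(1.8730) = 61.90°.

θ_B ≈ 61.90°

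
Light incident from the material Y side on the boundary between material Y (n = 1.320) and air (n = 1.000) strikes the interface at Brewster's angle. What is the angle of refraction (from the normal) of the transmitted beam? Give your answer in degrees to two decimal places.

θ_t ≈ 52.85°

θ_B = arctan(n₂/n₁) = arctan(1.000/1.320) = 37.15°.
At Brewster's angle the reflected and refracted rays are perpendicular, so θ_t = 90° − θ_B = 90° − 37.15° = 52.85°.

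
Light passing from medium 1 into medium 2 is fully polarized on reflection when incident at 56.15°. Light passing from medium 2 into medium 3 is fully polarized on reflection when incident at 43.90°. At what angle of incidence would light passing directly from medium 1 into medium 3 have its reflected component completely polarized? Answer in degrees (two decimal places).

θ_B ≈ 55.12°

Each Brewster angle gives a ratio: n₂/n₁ = tan 56.15° = 1.4910, n₃/n₂ = tan 43.90° = 0.9623.
Multiplying, n₃/n₁ = 1.4910 × 0.9623 = 1.4348, and θ_B(1→3) = arctan 1.4348 = 55.12°.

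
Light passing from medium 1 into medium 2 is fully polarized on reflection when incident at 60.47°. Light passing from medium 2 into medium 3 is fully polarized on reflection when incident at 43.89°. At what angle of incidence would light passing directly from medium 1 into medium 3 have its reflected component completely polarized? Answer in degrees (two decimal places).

θ_B ≈ 59.51°

n₂/n₁ = tan 60.47° = 1.7653 and n₃/n₂ = tan 43.89° = 0.9620.
Multiplying, n₃/n₁ = 1.7653 × 0.9620 = 1.6982, and θ_B(1→3) = arctan 1.6982 = 59.51°.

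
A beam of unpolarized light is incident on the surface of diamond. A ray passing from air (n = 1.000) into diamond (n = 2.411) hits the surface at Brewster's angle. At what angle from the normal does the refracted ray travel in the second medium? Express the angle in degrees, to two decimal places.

θ_B = arctan(n₂/n₁) = arctan(2.411/1.000) = 67.47°.
The refracted ray is perpendicular to the reflected ray, so θ_t = 90° − θ_B = 22.53°.

θ_t ≈ 22.53°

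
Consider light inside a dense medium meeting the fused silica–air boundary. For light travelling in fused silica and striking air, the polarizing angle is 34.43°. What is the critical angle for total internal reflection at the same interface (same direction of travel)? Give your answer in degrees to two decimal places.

θ_c ≈ 43.27°

n₂/n₁ = tan 34.43° = 0.6855; the critical angle satisfies sin θ_c = n₂/n₁.
θ_c = arcsin(0.6855) = 43.27°.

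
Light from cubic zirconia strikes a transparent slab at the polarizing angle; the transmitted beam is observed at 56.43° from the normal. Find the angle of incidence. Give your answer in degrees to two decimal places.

Brewster's condition makes the reflected and refracted beams perpendicular: θ_B + θ_t = 90°.
θ_B = 90° − 56.43° = 33.57°.

θ_B ≈ 33.57°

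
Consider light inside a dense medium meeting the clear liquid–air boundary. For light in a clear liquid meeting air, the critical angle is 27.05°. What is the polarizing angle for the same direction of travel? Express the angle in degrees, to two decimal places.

θ_B ≈ 24.45°

sin θ_c = n₂/n₁, so n₂/n₁ = sin 27.05° = 0.4548.
Brewster: tan θ_B = n₂/n₁ = 0.4548.
θ_B = arctan(0.4548) = 24.45°.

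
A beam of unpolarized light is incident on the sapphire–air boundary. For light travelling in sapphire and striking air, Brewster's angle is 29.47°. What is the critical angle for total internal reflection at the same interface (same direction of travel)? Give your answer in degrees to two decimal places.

θ_c ≈ 34.41°

tan θ_B = n₂/n₁ = tan 29.47° = 0.5651.
Total internal reflection: sin θ_c = n₂/n₁ = 0.5651.
θ_c = arcsin(0.5651) = 34.41°.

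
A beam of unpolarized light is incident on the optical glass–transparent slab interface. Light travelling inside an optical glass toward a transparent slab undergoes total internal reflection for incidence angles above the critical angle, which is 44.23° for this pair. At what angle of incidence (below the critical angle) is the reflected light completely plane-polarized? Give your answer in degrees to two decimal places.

n₂/n₁ = sin θ_c = sin 44.23° = 0.6975.
tan θ_B equals the same ratio, so θ_B = arctan(0.6975) = 34.90°.

θ_B ≈ 34.90°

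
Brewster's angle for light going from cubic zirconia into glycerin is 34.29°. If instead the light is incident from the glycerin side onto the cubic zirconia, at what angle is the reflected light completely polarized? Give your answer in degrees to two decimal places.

θ_B' ≈ 55.71°

tan θ_B' = n₁/n₂ = 1/tan θ_B, so θ_B' = 90° − θ_B.
θ_B' = 90° − 34.29° = 55.71°.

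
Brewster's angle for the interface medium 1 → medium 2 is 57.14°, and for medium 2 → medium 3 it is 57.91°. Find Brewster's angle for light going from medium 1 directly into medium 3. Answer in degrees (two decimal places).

θ_B ≈ 67.95°

n₂/n₁ = tan 57.14° = 1.5481 and n₃/n₂ = tan 57.91° = 1.5948.
Multiplying, n₃/n₁ = 1.5481 × 1.5948 = 2.4689, and θ_B(1→3) = arctan 2.4689 = 67.95°.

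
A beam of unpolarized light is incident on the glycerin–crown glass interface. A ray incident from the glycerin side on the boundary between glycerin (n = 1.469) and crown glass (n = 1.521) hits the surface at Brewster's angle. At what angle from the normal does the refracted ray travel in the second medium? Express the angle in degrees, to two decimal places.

θ_t ≈ 44.00°

First find Brewster's angle: tan θ_B = 1.521/1.469 = 1.0354, giving θ_B = 46.00°.
The refracted ray is perpendicular to the reflected ray, so θ_t = 90° − θ_B = 44.00°.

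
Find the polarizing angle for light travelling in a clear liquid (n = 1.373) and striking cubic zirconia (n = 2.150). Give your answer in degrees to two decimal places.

tan θ_B = n₂/n₁ = 2.150/1.373 = 1.5659. Taking the arctangent, θ_B = 57.44°.

θ_B ≈ 57.44°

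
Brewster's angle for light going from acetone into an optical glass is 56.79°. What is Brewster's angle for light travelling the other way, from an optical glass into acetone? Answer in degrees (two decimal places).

tan θ_B' = n₁/n₂ = 1/tan θ_B, so θ_B' = 90° − θ_B.
θ_B' = 90° − 56.79° = 33.21°.

θ_B' ≈ 33.21°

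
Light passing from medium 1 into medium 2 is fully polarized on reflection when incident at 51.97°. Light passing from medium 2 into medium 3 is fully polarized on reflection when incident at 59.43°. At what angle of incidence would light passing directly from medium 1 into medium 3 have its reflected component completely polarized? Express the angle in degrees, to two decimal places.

Each Brewster angle gives a ratio: n₂/n₁ = tan 51.97° = 1.2786, n₃/n₂ = tan 59.43° = 1.6929.
Multiplying, n₃/n₁ = 1.2786 × 1.6929 = 2.1645, and θ_B(1→3) = arctan 2.1645 = 65.20°.

θ_B ≈ 65.20°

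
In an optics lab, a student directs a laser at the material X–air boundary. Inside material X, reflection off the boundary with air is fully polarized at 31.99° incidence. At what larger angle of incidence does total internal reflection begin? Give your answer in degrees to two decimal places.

θ_c ≈ 38.65°

n₂/n₁ = tan 31.99° = 0.6246; the critical angle satisfies sin θ_c = n₂/n₁.
θ_c = arcsin(0.6246) = 38.65°.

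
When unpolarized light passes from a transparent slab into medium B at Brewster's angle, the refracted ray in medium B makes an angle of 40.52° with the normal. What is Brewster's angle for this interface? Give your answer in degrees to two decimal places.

Since the reflected and refracted rays are at right angles at the polarizing angle, θ_B + θ_t = 90°.
So θ_B = 90° − θ_t = 90° − 40.52° = 49.48°.

θ_B ≈ 49.48°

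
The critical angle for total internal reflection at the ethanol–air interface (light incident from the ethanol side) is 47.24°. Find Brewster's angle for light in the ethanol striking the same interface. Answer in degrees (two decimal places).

At the critical angle sin θ_c = n₂/n₁, giving n₂/n₁ = sin 47.24° = 0.7342.
Then tan θ_B = n₂/n₁ = 0.7342, so θ_B = arctan 0.7342 = 36.29°.

θ_B ≈ 36.29°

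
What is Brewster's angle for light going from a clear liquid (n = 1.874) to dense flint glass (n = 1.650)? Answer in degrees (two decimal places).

Here n₂/n₁ = 1.650/1.874 = 0.8805, and Brewster's law gives tan θ_B = n₂/n₁. Taking the arctangent, θ_B = 41.36°.

θ_B ≈ 41.36°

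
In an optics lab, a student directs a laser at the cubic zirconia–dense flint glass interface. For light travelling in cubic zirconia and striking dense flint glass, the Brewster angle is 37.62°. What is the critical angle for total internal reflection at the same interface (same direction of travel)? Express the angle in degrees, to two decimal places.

θ_c ≈ 50.41°

From Brewster, n₂/n₁ = tan θ_B = tan 37.62° = 0.7707.
Then sin θ_c = n₂/n₁ = 0.7707, so θ_c = arcsin 0.7707 = 50.41°.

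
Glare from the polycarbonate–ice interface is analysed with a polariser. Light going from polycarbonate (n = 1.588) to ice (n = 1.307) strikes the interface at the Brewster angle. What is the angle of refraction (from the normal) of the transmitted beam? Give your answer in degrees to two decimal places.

θ_t ≈ 50.54°

First find Brewster's angle: tan θ_B = 1.307/1.588 = 0.8230, giving θ_B = 39.46°.
Since θ_B + θ_t = 90° at Brewster incidence, θ_t = 90° − 39.46° = 50.54°.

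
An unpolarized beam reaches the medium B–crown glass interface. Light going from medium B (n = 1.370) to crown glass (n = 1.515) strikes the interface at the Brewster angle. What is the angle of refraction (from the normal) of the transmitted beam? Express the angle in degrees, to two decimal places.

θ_t ≈ 42.12°

θ_B = arctan(n₂/n₁) = arctan(1.515/1.370) = 47.88°.
At Brewster's angle the reflected and refracted rays are perpendicular, so θ_t = 90° − θ_B = 90° − 47.88° = 42.12°.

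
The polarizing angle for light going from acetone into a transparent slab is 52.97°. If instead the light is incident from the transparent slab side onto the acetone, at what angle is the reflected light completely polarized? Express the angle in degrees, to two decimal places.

θ_B' ≈ 37.03°

The two Brewster angles are complementary: θ_B' = 90° − θ_B = 90° − 52.97° = 37.03°.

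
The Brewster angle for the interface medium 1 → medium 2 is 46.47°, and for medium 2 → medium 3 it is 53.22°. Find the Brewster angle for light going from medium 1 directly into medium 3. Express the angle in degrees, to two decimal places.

n₂/n₁ = tan 46.47° = 1.0527 and n₃/n₂ = tan 53.22° = 1.3377.
Multiplying, n₃/n₁ = 1.0527 × 1.3377 = 1.4082, and θ_B(1→3) = arctan 1.4082 = 54.62°.

θ_B ≈ 54.62°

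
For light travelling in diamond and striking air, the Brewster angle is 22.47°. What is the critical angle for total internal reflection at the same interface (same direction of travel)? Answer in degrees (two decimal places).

θ_c ≈ 24.43°

n₂/n₁ = tan 22.47° = 0.4136; the critical angle satisfies sin θ_c = n₂/n₁.
θ_c = arcsin(0.4136) = 24.43°.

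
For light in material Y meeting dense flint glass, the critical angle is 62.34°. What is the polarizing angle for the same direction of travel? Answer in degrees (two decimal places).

n₂/n₁ = sin θ_c = sin 62.34° = 0.8857.
tan θ_B equals the same ratio, so θ_B = arctan(0.8857) = 41.53°.

θ_B ≈ 41.53°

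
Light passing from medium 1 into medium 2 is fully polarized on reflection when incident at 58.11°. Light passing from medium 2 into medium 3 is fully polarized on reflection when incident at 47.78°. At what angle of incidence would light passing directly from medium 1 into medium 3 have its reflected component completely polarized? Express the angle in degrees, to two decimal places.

Each Brewster angle gives a ratio: n₂/n₁ = tan 58.11° = 1.6072, n₃/n₂ = tan 47.78° = 1.1021.
So n₃/n₁ = (n₂/n₁)(n₃/n₂) = 1.6072 × 1.1021 = 1.7712.
θ_B(1→3) = arctan(1.7712) = 60.55°.

θ_B ≈ 60.55°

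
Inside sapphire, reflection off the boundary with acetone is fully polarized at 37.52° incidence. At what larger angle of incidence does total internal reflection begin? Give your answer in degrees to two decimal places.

θ_c ≈ 50.16°

tan θ_B = n₂/n₁ = tan 37.52° = 0.7679.
Total internal reflection: sin θ_c = n₂/n₁ = 0.7679.
θ_c = arcsin(0.7679) = 50.16°.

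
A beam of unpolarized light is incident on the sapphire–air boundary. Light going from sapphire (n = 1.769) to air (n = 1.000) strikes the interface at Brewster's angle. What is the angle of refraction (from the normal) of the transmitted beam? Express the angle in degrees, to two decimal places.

θ_t ≈ 60.52°

tan θ_B = n₂/n₁ = 1.000/1.769 = 0.5653, so θ_B = 29.48°.
At Brewster's angle the reflected and refracted rays are perpendicular, so θ_t = 90° − θ_B = 90° − 29.48° = 60.52°.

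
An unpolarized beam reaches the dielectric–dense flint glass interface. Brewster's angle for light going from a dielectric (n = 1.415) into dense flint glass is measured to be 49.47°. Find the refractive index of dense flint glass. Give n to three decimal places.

n ≈ 1.655

Brewster's law: tan θ_B = n₂/n₁ (light incident in a dielectric, refracted into dense flint glass).
n₂ = n₁ tan θ_B = 1.415 × tan 49.47° = 1.655.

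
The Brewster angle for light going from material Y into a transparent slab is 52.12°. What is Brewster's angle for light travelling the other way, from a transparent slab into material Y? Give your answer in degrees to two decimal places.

θ_B' ≈ 37.88°

Reversing the direction swaps n₁ and n₂, so tan θ_B' = 1/tan θ_B and θ_B' = 90° − θ_B.
Hence θ_B' = 90° − 52.12° = 37.88°.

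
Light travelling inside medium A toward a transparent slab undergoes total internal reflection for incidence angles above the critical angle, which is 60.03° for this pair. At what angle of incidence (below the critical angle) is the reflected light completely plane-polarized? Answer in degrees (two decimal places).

At the critical angle sin θ_c = n₂/n₁, giving n₂/n₁ = sin 60.03° = 0.8663.
Then tan θ_B = n₂/n₁ = 0.8663, so θ_B = arctan 0.8663 = 40.90°.

θ_B ≈ 40.90°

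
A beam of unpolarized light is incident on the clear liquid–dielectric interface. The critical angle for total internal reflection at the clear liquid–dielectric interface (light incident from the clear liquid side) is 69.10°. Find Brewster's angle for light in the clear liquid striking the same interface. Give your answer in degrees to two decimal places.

sin θ_c = n₂/n₁, so n₂/n₁ = sin 69.10° = 0.9342.
Brewster: tan θ_B = n₂/n₁ = 0.9342.
θ_B = arctan(0.9342) = 43.05°.

θ_B ≈ 43.05°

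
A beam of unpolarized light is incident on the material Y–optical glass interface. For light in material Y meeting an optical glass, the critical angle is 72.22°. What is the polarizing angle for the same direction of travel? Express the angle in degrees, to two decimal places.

sin θ_c = n₂/n₁, so n₂/n₁ = sin 72.22° = 0.9522.
Brewster: tan θ_B = n₂/n₁ = 0.9522.
θ_B = arctan(0.9522) = 43.60°.

θ_B ≈ 43.60°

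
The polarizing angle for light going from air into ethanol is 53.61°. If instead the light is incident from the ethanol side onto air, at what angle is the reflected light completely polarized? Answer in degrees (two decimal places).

θ_B' ≈ 36.39°

The two Brewster angles are complementary: θ_B' = 90° − θ_B = 90° − 53.61° = 36.39°.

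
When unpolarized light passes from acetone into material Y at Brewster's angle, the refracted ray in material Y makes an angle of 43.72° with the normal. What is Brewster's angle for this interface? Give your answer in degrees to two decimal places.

θ_B ≈ 46.28°

Since the reflected and refracted rays are at right angles at the polarizing angle, θ_B + θ_t = 90°.
θ_B = 90° − 43.72° = 46.28°.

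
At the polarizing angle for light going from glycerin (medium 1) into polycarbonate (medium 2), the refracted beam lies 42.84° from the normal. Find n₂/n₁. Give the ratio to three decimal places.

θ_B + θ_t = 90°, so θ_B = 90° − 42.84° = 47.16°.
Then n₂/n₁ = tan θ_B = tan 47.16° = 1.078.

n₂/n₁ ≈ 1.078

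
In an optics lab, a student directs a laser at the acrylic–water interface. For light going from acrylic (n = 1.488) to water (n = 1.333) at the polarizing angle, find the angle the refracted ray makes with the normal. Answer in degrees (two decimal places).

θ_B = arctan(n₂/n₁) = arctan(1.333/1.488) = 41.86°.
Since θ_B + θ_t = 90° at Brewster incidence, θ_t = 90° − 41.86° = 48.14°.

θ_t ≈ 48.14°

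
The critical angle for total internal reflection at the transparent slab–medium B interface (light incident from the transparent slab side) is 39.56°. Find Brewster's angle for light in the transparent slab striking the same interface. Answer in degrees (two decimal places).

sin θ_c = n₂/n₁, so n₂/n₁ = sin 39.56° = 0.6369.
Brewster: tan θ_B = n₂/n₁ = 0.6369.
θ_B = arctan(0.6369) = 32.49°.

θ_B ≈ 32.49°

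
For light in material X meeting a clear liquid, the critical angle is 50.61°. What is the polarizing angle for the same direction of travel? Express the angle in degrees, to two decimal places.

sin θ_c = n₂/n₁, so n₂/n₁ = sin 50.61° = 0.7728.
Brewster: tan θ_B = n₂/n₁ = 0.7728.
θ_B = arctan(0.7728) = 37.70°.

θ_B ≈ 37.70°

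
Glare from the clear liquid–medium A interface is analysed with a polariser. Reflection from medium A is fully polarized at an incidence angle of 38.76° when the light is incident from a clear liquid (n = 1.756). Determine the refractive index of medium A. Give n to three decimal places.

Full polarization of the reflected beam means tan θ_B = n₂/n₁, where n₁ is the incident medium (a clear liquid).
n₂ = n₁ tan θ_B = 1.756 × tan 38.76° = 1.410.

n ≈ 1.410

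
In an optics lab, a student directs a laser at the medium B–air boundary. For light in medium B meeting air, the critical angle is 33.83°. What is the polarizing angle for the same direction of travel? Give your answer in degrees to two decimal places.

sin θ_c = n₂/n₁, so n₂/n₁ = sin 33.83° = 0.5567.
Brewster: tan θ_B = n₂/n₁ = 0.5567.
θ_B = arctan(0.5567) = 29.11°.

θ_B ≈ 29.11°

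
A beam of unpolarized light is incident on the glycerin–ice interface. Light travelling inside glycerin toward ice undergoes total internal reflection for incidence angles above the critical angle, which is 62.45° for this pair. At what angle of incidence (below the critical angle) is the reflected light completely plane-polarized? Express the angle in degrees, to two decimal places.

θ_B ≈ 41.56°

n₂/n₁ = sin θ_c = sin 62.45° = 0.8866.
tan θ_B equals the same ratio, so θ_B = arctan(0.8866) = 41.56°.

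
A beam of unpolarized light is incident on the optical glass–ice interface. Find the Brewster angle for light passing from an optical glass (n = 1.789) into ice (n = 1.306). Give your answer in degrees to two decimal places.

θ_B ≈ 36.13°

Here n₂/n₁ = 1.306/1.789 = 0.7300, and Brewster's law gives tan θ_B = n₂/n₁. Taking the arctangent, θ_B = 36.13°.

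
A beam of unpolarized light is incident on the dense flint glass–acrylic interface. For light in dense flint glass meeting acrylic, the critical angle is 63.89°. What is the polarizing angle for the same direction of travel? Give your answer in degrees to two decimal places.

n₂/n₁ = sin θ_c = sin 63.89° = 0.8980.
tan θ_B equals the same ratio, so θ_B = arctan(0.8980) = 41.92°.

θ_B ≈ 41.92°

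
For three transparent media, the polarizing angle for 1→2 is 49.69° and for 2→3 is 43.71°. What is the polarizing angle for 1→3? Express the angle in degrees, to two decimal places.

θ_B ≈ 48.41°

tan θ_B(1→2) = n₂/n₁ = tan 49.69° = 1.1787.
tan θ_B(2→3) = n₃/n₂ = tan 43.71° = 0.9560.
So n₃/n₁ = (n₂/n₁)(n₃/n₂) = 1.1787 × 0.9560 = 1.1268.
θ_B(1→3) = arctan(1.1268) = 48.41°.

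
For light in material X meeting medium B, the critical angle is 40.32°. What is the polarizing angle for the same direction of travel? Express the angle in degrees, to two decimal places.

θ_B ≈ 32.91°

At the critical angle sin θ_c = n₂/n₁, giving n₂/n₁ = sin 40.32° = 0.6471.
Then tan θ_B = n₂/n₁ = 0.6471, so θ_B = arctan 0.6471 = 32.91°.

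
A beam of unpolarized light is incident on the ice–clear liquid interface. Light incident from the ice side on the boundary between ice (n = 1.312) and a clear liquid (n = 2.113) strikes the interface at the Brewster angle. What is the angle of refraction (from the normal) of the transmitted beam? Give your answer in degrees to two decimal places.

tan θ_B = n₂/n₁ = 2.113/1.312 = 1.6105, so θ_B = 58.16°.
At Brewster's angle the reflected and refracted rays are perpendicular, so θ_t = 90° − θ_B = 90° − 58.16° = 31.84°.

θ_t ≈ 31.84°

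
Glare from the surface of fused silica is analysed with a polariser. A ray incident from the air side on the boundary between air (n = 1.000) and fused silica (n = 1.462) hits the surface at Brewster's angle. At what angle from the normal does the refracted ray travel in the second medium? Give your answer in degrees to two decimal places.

First find Brewster's angle: tan θ_B = 1.462/1.000 = 1.4620, giving θ_B = 55.63°.
The refracted ray is perpendicular to the reflected ray, so θ_t = 90° − θ_B = 34.37°.

θ_t ≈ 34.37°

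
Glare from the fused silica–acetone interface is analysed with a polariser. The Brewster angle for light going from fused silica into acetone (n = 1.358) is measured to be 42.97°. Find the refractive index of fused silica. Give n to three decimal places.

Full polarization of the reflected beam means tan θ_B = n₂/n₁, where n₁ is the incident medium (fused silica).
n₁ = n₂ / tan θ_B = 1.358 / tan 42.97° = 1.458.

n ≈ 1.458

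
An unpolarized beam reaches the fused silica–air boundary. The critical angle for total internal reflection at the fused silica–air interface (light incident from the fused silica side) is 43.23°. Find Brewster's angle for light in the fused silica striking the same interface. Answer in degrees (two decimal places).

sin θ_c = n₂/n₁, so n₂/n₁ = sin 43.23° = 0.6849.
Brewster: tan θ_B = n₂/n₁ = 0.6849.
θ_B = arctan(0.6849) = 34.41°.

θ_B ≈ 34.41°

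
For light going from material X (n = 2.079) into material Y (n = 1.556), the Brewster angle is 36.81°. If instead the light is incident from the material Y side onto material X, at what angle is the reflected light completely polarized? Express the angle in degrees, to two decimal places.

tan θ_B' = n₁/n₂ = 1/tan θ_B, so θ_B' = 90° − θ_B.
θ_B' = 90° − 36.81° = 53.19°.

θ_B' ≈ 53.19°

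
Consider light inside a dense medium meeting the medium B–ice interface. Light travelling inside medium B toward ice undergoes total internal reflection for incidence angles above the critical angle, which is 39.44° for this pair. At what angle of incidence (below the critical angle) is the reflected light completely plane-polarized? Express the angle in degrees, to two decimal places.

θ_B ≈ 32.43°

At the critical angle sin θ_c = n₂/n₁, giving n₂/n₁ = sin 39.44° = 0.6353.
Then tan θ_B = n₂/n₁ = 0.6353, so θ_B = arctan 0.6353 = 32.43°.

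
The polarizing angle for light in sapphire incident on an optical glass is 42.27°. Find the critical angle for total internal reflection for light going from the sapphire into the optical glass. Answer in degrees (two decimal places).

θ_c ≈ 65.36°

tan θ_B = n₂/n₁ = tan 42.27° = 0.9090.
Total internal reflection: sin θ_c = n₂/n₁ = 0.9090.
θ_c = arcsin(0.9090) = 65.36°.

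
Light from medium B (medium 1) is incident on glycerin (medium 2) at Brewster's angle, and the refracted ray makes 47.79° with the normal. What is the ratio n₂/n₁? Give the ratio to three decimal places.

n₂/n₁ ≈ 0.907

θ_B + θ_t = 90°, so θ_B = 90° − 47.79° = 42.21°.
Then n₂/n₁ = tan θ_B = tan 42.21° = 0.907.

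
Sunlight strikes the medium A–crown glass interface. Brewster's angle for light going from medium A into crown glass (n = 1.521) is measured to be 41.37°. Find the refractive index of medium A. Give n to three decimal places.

At Brewster's angle, tan θ_B = n₂/n₁ with n₁ on the incident side (medium A) and n₂ on the transmitted side (crown glass).
n₁ = n₂ / tan θ_B = 1.521 / tan 41.37° = 1.727.

n ≈ 1.727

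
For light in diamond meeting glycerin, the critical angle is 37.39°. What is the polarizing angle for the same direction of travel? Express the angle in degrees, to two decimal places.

θ_B ≈ 31.27°

sin θ_c = n₂/n₁, so n₂/n₁ = sin 37.39° = 0.6072.
Brewster: tan θ_B = n₂/n₁ = 0.6072.
θ_B = arctan(0.6072) = 31.27°.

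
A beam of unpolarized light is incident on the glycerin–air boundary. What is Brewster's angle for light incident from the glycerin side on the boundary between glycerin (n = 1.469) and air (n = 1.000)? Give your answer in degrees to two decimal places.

θ_B ≈ 34.24°

Here n₂/n₁ = 1.000/1.469 = 0.6807, and Brewster's law gives tan θ_B = n₂/n₁.
θ_B = arctan(0.6807) = 34.24°.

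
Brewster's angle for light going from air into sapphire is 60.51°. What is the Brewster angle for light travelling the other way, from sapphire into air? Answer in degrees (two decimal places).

θ_B' ≈ 29.49°

Reversing the direction swaps n₁ and n₂, so tan θ_B' = 1/tan θ_B and θ_B' = 90° − θ_B.
Hence θ_B' = 90° − 60.51° = 29.49°.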